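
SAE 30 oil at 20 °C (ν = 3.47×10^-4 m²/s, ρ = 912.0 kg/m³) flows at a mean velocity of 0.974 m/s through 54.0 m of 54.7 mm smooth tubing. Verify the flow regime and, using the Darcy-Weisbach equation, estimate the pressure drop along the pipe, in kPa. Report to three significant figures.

Δp ≈ 178 kPa

Re = VD/ν = 0.974·0.05470/3.47×10^-4 = 154 → laminar (Re < 2300)
f = 64/Re = 0.4168
h_f = f(L/D)V²/(2g) = 0.4168·(54.0/0.05470)·0.974²/(2·9.81) = 19.90 m
Δp = ρg·h_f = 912.0·9.81·19.90 = 178.0 kPa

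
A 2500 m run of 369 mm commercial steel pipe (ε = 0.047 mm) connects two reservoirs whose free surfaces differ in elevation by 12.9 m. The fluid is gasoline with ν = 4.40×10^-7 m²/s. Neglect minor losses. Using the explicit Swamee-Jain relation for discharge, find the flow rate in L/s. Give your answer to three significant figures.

Q ≈ 178 L/s

Swamee-Jain (Type II): Q = -0.965·√(gD⁵h_f/L)·ln[ε/(3.7D) + √(3.17ν²L/(gD³h_f))]
√(gD⁵h_f/L) = √(9.81·0.369⁵·12.9/2500) = 0.01861
ε/(3.7D) = 3.44×10^-5; √(3.17ν²L/(gD³h_f)) = 1.55×10^-5
Q = -0.965·0.01861·ln(4.996×10^-5) = 0.1779 m³/s
Check: V = 1.66 m/s, Re = 1.39×10^6, f = 0.01359, h_f = 13.0 m ≈ 12.9 m ✓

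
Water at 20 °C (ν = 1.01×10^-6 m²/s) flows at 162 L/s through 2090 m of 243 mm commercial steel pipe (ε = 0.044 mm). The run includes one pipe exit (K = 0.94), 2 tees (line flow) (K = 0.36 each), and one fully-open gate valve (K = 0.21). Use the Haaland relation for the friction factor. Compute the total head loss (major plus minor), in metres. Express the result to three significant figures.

V = 4Q/(πD²) = 3.493 m/s; V²/2g = 0.6219 m
Re = 8.40×10^5, ε/D = 1.81×10^-4 → f = 0.01453 (Haaland)
Major: h_f = f(L/D)·V²/2g = 0.01453·8601·0.6219 = 77.73 m
Minor: ΣK = 1.87; h_m = ΣK·V²/2g = 1.163 m
Total H_L = 77.73 + 1.163 = 78.90 m

H_L ≈ 78.9 m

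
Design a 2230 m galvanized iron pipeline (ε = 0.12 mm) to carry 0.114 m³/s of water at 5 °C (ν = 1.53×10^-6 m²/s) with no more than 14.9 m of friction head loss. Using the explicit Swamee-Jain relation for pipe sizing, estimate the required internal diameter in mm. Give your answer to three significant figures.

D ≈ 314 mm

Swamee-Jain (Type III): D = 0.66·[ε^1.25·(LQ²/(gh_f))^4.75 + ν·Q^9.4·(L/(gh_f))^5.2]^0.04
LQ²/(gh_f) = 0.1983; L/(gh_f) = 15.26
Term 1 = ε^1.25·(…)^4.75 = 5.77×10^-9; Term 2 = ν·Q^9.4·(…)^5.2 = 2.98×10^-9
D = 0.66·(5.77×10^-9 + 2.98×10^-9)^0.04 = 0.3142 m = 314 mm
Check: V = 1.47 m/s, Re = 3.02×10^5, f = 0.01760, h_f = 13.8 m ≈ 14.9 m ✓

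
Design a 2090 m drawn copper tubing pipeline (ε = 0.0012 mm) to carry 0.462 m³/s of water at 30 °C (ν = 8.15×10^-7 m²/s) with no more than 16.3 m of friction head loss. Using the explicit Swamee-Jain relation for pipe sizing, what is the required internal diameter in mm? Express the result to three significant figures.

D ≈ 481 mm

Swamee-Jain (Type III): D = 0.66·[ε^1.25·(LQ²/(gh_f))^4.75 + ν·Q^9.4·(L/(gh_f))^5.2]^0.04
LQ²/(gh_f) = 2.790; L/(gh_f) = 13.07
Term 1 = ε^1.25·(…)^4.75 = 5.19×10^-6; Term 2 = ν·Q^9.4·(…)^5.2 = 3.66×10^-4
D = 0.66·(5.19×10^-6 + 3.66×10^-4)^0.04 = 0.4812 m = 481 mm
Check: V = 2.54 m/s, Re = 1.50×10^6, f = 0.01093, h_f = 15.6 m ≈ 16.3 m ✓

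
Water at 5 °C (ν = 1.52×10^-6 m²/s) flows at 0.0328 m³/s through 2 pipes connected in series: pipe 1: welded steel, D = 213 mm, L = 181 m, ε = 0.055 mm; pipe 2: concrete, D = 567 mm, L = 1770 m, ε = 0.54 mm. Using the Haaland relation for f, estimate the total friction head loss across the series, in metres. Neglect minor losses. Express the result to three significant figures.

Pipe 1: V = 0.9205 m/s, Re = 1.29×10^5, ε/D = 2.58×10^-4, f = 0.01828, h_1 = f(L/D)V²/2g = 0.6709 m
Pipe 2: V = 0.1299 m/s, Re = 4.85×10^4, ε/D = 9.52×10^-4, f = 0.02370, h_2 = f(L/D)V²/2g = 0.06363 m
Series → Q common, losses add: H = Σh = 0.7346 m

H ≈ 0.735 m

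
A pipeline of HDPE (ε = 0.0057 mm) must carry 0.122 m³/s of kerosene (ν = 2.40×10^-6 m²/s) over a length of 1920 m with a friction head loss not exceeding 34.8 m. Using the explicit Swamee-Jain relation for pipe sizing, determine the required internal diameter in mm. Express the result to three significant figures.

D ≈ 256 mm

Swamee-Jain (Type III): D = 0.66·[ε^1.25·(LQ²/(gh_f))^4.75 + ν·Q^9.4·(L/(gh_f))^5.2]^0.04
LQ²/(gh_f) = 0.08371; L/(gh_f) = 5.624
Term 1 = ε^1.25·(…)^4.75 = 2.13×10^-12; Term 2 = ν·Q^9.4·(…)^5.2 = 4.92×10^-11
D = 0.66·(2.13×10^-12 + 4.92×10^-11)^0.04 = 0.2558 m = 256 mm
Check: V = 2.37 m/s, Re = 2.53×10^5, f = 0.01508, h_f = 32.5 m ≈ 34.8 m ✓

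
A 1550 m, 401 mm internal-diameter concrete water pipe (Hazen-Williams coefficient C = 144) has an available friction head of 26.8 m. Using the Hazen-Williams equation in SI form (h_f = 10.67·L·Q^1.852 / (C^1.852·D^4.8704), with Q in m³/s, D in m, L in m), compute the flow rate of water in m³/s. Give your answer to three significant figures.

Rearranging: Q = [h_f·C^1.852·D^4.8704 / (10.67·L)]^(1/1.852)
Q = [26.8·144^1.852·0.401^4.8704 / (10.67·1550)]^0.540 = 0.4055 m³/s

Q ≈ 0.406 m³/s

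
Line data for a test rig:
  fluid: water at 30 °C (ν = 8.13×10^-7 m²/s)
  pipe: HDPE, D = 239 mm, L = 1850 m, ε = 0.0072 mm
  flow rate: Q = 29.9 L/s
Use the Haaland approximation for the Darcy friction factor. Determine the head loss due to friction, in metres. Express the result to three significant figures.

V = 4Q/(πD²) = 4·0.0299/(π·0.239²) = 0.6665 m/s
Re = VD/ν = 0.6665·0.239/8.13×10^-7 = 1.96×10^5 → turbulent
ε/D = 0.0072/239 = 3.01×10^-5
Haaland: f = 0.01575
h_f = f(L/D)V²/(2g) = 0.01575·(1850/0.239)·0.6665²/(2·9.81) = 2.761 m

h_f ≈ 2.76 m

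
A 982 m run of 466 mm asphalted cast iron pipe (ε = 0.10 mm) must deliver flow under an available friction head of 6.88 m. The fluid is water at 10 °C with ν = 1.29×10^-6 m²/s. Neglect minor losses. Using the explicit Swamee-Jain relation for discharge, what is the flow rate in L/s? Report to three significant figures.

Q ≈ 351 L/s

Swamee-Jain (Type II): Q = -0.965·√(gD⁵h_f/L)·ln[ε/(3.7D) + √(3.17ν²L/(gD³h_f))]
√(gD⁵h_f/L) = √(9.81·0.466⁵·6.88/982) = 0.03886
ε/(3.7D) = 5.80×10^-5; √(3.17ν²L/(gD³h_f)) = 2.75×10^-5
Q = -0.965·0.03886·ln(8.554×10^-5) = 0.3513 m³/s
Check: V = 2.06 m/s, Re = 7.44×10^5, f = 0.01519, h_f = 6.92 m ≈ 6.88 m ✓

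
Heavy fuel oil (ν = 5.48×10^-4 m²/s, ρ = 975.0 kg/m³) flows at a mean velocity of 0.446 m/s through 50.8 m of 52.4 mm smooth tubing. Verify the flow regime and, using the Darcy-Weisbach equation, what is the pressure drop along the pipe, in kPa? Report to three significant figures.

Δp ≈ 141 kPa

Re = VD/ν = 0.446·0.05240/5.48×10^-4 = 42.6 → laminar (Re < 2300)
f = 64/Re = 1.501
h_f = f(L/D)V²/(2g) = 1.501·(50.8/0.05240)·0.446²/(2·9.81) = 14.75 m
Δp = ρg·h_f = 975.0·9.81·14.75 = 141.1 kPa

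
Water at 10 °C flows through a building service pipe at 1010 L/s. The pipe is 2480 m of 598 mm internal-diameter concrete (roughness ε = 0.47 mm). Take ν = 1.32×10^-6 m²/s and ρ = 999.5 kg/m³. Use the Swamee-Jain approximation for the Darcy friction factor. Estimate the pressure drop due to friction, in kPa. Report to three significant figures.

V = 4Q/(πD²) = 4·1.01/(π·0.598²) = 3.596 m/s
Re = VD/ν = 3.596·0.598/1.32×10^-6 = 1.63×10^6 → turbulent
ε/D = 0.47/598 = 7.86×10^-4
Swamee-Jain: f = 0.01883
h_f = f(L/D)V²/(2g) = 0.01883·(2480/0.598)·3.596²/(2·9.81) = 51.47 m
Δp = ρg·h_f = 999.5·9.81·51.47 = 504.7 kPa

Δp ≈ 505 kPa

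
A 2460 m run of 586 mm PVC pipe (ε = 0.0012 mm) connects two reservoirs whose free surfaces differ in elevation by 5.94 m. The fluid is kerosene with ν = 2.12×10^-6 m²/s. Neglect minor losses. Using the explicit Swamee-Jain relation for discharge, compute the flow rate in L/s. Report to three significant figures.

Q ≈ 383 L/s

Swamee-Jain (Type II): Q = -0.965·√(gD⁵h_f/L)·ln[ε/(3.7D) + √(3.17ν²L/(gD³h_f))]
√(gD⁵h_f/L) = √(9.81·0.586⁵·5.94/2460) = 0.04046
ε/(3.7D) = 5.53×10^-7; √(3.17ν²L/(gD³h_f)) = 5.47×10^-5
Q = -0.965·0.04046·ln(5.522×10^-5) = 0.3828 m³/s
Check: V = 1.42 m/s, Re = 3.92×10^5, f = 0.01371, h_f = 5.91 m ≈ 5.94 m ✓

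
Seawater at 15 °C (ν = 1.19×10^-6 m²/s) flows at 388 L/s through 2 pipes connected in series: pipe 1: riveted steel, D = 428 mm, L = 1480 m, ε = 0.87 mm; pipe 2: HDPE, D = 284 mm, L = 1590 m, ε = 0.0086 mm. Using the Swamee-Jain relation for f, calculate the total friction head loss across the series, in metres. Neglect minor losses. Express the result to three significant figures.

Pipe 1: V = 2.697 m/s, Re = 9.70×10^5, ε/D = 0.00203, f = 0.02379, h_1 = f(L/D)V²/2g = 30.49 m
Pipe 2: V = 6.125 m/s, Re = 1.46×10^6, ε/D = 3.03×10^-5, f = 0.01175, h_2 = f(L/D)V²/2g = 125.8 m
Series → Q common, losses add: H = Σh = 156.3 m

H ≈ 156 m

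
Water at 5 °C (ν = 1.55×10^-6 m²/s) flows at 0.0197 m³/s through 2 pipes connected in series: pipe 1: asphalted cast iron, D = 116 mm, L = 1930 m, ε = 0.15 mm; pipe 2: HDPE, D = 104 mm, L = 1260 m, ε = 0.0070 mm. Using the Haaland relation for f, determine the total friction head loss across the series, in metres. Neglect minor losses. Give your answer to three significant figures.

Pipe 1: V = 1.864 m/s, Re = 1.40×10^5, ε/D = 0.00129, f = 0.02243, h_1 = f(L/D)V²/2g = 66.08 m
Pipe 2: V = 2.319 m/s, Re = 1.56×10^5, ε/D = 6.73×10^-5, f = 0.01667, h_2 = f(L/D)V²/2g = 55.37 m
Series → Q common, losses add: H = Σh = 121.4 m

H ≈ 121 m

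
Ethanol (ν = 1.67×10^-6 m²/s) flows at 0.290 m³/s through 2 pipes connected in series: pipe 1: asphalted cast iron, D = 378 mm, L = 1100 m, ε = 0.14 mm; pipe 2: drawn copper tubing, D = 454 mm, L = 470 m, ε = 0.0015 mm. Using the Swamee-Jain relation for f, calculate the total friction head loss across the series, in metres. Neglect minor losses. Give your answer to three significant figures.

Pipe 1: V = 2.584 m/s, Re = 5.85×10^5, ε/D = 3.70×10^-4, f = 0.01675, h_1 = f(L/D)V²/2g = 16.59 m
Pipe 2: V = 1.791 m/s, Re = 4.87×10^5, ε/D = 3.30×10^-6, f = 0.01321, h_2 = f(L/D)V²/2g = 2.236 m
Series → Q common, losses add: H = Σh = 18.83 m

H ≈ 18.8 m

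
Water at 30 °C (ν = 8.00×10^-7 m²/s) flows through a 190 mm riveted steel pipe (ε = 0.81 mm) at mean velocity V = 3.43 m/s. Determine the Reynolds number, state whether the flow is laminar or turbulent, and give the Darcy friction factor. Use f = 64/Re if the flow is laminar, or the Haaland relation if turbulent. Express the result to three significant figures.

Re = VD/ν = 3.430·0.190/8.00×10^-7 = 8.15×10^5
Re > 4000 → turbulent; ε/D = 0.00426
Haaland: f = 0.02913

Re ≈ 8.15×10^5; turbulent; f ≈ 0.0291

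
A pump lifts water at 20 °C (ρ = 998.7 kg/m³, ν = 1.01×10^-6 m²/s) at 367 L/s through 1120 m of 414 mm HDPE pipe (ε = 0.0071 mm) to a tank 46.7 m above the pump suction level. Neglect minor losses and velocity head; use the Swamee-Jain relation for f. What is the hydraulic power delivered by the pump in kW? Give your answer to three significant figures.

P_hyd ≈ 212 kW

V = 4Q/(πD²) = 2.726 m/s; Re = 1.12×10^6; ε/D = 1.71×10^-5; f = 0.01183
h_f = f(L/D)V²/2g = 12.13 m
Total head H = z + h_f = 46.7 + 12.13 = 58.83 m
P_hyd = ρgQH = 998.7·9.81·0.367·58.83 = 211.5 kW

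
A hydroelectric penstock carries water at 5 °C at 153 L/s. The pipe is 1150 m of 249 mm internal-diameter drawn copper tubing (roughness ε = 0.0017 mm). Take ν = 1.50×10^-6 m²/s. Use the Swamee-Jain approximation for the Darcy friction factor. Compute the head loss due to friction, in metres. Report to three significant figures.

h_f ≈ 30.5 m

V = 4Q/(πD²) = 4·0.153/(π·0.249²) = 3.142 m/s
Re = VD/ν = 3.142·0.249/1.50×10^-6 = 5.22×10^5 → turbulent
ε/D = 0.0017/249 = 6.83×10^-6
Swamee-Jain: f = 0.01311
h_f = f(L/D)V²/(2g) = 0.01311·(1150/0.249)·3.142²/(2·9.81) = 30.46 m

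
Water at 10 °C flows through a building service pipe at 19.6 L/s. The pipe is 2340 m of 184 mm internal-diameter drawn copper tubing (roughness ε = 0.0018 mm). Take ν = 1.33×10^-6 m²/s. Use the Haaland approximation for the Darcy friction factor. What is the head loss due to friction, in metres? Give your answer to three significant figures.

h_f ≈ 6.26 m

V = 4Q/(πD²) = 4·0.0196/(π·0.184²) = 0.7371 m/s
Re = VD/ν = 0.7371·0.184/1.33×10^-6 = 1.02×10^5 → turbulent
ε/D = 0.0018/184 = 9.78×10^-6
Haaland: f = 0.01779
h_f = f(L/D)V²/(2g) = 0.01779·(2340/0.184)·0.7371²/(2·9.81) = 6.264 m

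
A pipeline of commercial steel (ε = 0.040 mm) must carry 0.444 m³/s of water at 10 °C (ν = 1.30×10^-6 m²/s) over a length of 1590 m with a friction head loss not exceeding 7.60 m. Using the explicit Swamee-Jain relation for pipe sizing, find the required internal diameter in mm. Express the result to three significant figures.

D ≈ 544 mm

Swamee-Jain (Type III): D = 0.66·[ε^1.25·(LQ²/(gh_f))^4.75 + ν·Q^9.4·(L/(gh_f))^5.2]^0.04
LQ²/(gh_f) = 4.204; L/(gh_f) = 21.33
Term 1 = ε^1.25·(…)^4.75 = 0.00292; Term 2 = ν·Q^9.4·(…)^5.2 = 0.00513
D = 0.66·(0.00292 + 0.00513)^0.04 = 0.5442 m = 544 mm
Check: V = 1.91 m/s, Re = 7.99×10^5, f = 0.01339, h_f = 7.27 m ≈ 7.60 m ✓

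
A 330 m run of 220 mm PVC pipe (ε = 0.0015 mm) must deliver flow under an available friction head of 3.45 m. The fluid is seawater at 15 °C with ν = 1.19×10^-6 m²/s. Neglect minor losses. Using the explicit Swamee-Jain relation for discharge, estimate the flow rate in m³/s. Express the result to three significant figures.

Q ≈ 0.0675 m³/s

Swamee-Jain (Type II): Q = -0.965·√(gD⁵h_f/L)·ln[ε/(3.7D) + √(3.17ν²L/(gD³h_f))]
√(gD⁵h_f/L) = √(9.81·0.220⁵·3.45/330) = 0.007270
ε/(3.7D) = 1.84×10^-6; √(3.17ν²L/(gD³h_f)) = 6.41×10^-5
Q = -0.965·0.007270·ln(6.596×10^-5) = 0.06754 m³/s
Check: V = 1.78 m/s, Re = 3.28×10^5, f = 0.01422, h_f = 3.43 m ≈ 3.45 m ✓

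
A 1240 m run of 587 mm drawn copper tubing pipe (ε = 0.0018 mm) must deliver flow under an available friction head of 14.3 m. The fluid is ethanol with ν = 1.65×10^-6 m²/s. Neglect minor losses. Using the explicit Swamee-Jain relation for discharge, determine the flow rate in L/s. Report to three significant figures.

Swamee-Jain (Type II): Q = -0.965·√(gD⁵h_f/L)·ln[ε/(3.7D) + √(3.17ν²L/(gD³h_f))]
√(gD⁵h_f/L) = √(9.81·0.587⁵·14.3/1240) = 0.08879
ε/(3.7D) = 8.29×10^-7; √(3.17ν²L/(gD³h_f)) = 1.94×10^-5
Q = -0.965·0.08879·ln(2.025×10^-5) = 0.9261 m³/s
Check: V = 3.42 m/s, Re = 1.22×10^6, f = 0.01132, h_f = 14.3 m ≈ 14.3 m ✓

Q ≈ 926 L/s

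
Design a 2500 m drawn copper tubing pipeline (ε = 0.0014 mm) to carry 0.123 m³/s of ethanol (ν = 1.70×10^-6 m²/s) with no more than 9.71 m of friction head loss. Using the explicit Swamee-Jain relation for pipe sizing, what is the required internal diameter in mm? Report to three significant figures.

D ≈ 348 mm

Swamee-Jain (Type III): D = 0.66·[ε^1.25·(LQ²/(gh_f))^4.75 + ν·Q^9.4·(L/(gh_f))^5.2]^0.04
LQ²/(gh_f) = 0.3971; L/(gh_f) = 26.25
Term 1 = ε^1.25·(…)^4.75 = 5.99×10^-10; Term 2 = ν·Q^9.4·(…)^5.2 = 1.13×10^-7
D = 0.66·(5.99×10^-10 + 1.13×10^-7)^0.04 = 0.3482 m = 348 mm
Check: V = 1.29 m/s, Re = 2.65×10^5, f = 0.01476, h_f = 9.01 m ≈ 9.71 m ✓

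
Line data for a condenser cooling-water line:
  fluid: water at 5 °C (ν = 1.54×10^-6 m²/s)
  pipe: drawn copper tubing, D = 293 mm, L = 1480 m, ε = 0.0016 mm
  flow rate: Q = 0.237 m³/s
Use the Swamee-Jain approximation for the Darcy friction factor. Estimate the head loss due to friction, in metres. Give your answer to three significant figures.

h_f ≈ 39.9 m

V = 4Q/(πD²) = 4·0.237/(π·0.293²) = 3.515 m/s
Re = VD/ν = 3.515·0.293/1.54×10^-6 = 6.69×10^5 → turbulent
ε/D = 0.0016/293 = 5.46×10^-6
Swamee-Jain: f = 0.01254
h_f = f(L/D)V²/(2g) = 0.01254·(1480/0.293)·3.515²/(2·9.81) = 39.89 m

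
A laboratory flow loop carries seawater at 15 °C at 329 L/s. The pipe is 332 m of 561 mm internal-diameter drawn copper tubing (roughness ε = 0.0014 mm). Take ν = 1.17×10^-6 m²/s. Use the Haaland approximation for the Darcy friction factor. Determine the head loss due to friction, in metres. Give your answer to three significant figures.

V = 4Q/(πD²) = 4·0.329/(π·0.561²) = 1.331 m/s
Re = VD/ν = 1.331·0.561/1.17×10^-6 = 6.38×10^5 → turbulent
ε/D = 0.0014/561 = 2.50×10^-6
Haaland: f = 0.01254
h_f = f(L/D)V²/(2g) = 0.01254·(332/0.561)·1.331²/(2·9.81) = 0.6703 m

h_f ≈ 0.670 m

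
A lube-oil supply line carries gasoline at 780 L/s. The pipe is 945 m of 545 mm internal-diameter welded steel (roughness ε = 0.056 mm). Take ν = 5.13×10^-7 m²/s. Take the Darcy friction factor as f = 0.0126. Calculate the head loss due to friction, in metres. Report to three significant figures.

h_f ≈ 12.4 m

V = 4Q/(πD²) = 4·0.780/(π·0.545²) = 3.344 m/s
h_f = f(L/D)V²/(2g) = 0.01260·(945/0.545)·3.344²/(2·9.81) = 12.45 m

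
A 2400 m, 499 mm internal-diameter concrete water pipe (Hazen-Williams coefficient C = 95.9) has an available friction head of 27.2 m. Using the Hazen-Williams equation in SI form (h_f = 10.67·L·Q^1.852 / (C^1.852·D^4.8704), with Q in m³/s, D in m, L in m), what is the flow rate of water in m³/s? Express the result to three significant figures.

Rearranging: Q = [h_f·C^1.852·D^4.8704 / (10.67·L)]^(1/1.852)
Q = [27.2·95.9^1.852·0.499^4.8704 / (10.67·2400)]^0.540 = 0.3821 m³/s

Q ≈ 0.382 m³/s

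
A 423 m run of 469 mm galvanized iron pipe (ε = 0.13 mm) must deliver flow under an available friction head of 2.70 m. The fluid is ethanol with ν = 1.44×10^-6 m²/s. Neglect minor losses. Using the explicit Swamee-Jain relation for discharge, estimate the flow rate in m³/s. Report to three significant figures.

Swamee-Jain (Type II): Q = -0.965·√(gD⁵h_f/L)·ln[ε/(3.7D) + √(3.17ν²L/(gD³h_f))]
√(gD⁵h_f/L) = √(9.81·0.469⁵·2.70/423) = 0.03769
ε/(3.7D) = 7.49×10^-5; √(3.17ν²L/(gD³h_f)) = 3.19×10^-5
Q = -0.965·0.03769·ln(1.068×10^-4) = 0.3326 m³/s
Check: V = 1.93 m/s, Re = 6.27×10^5, f = 0.01594, h_f = 2.72 m ≈ 2.70 m ✓

Q ≈ 0.333 m³/s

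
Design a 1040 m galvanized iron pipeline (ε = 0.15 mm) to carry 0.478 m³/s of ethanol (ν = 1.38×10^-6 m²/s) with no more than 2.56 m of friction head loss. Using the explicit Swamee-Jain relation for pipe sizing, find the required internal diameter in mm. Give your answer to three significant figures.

D ≈ 662 mm

Swamee-Jain (Type III): D = 0.66·[ε^1.25·(LQ²/(gh_f))^4.75 + ν·Q^9.4·(L/(gh_f))^5.2]^0.04
LQ²/(gh_f) = 9.462; L/(gh_f) = 41.41
Term 1 = ε^1.25·(…)^4.75 = 0.718; Term 2 = ν·Q^9.4·(…)^5.2 = 0.343
D = 0.66·(0.718 + 0.343)^0.04 = 0.6616 m = 662 mm
Check: V = 1.39 m/s, Re = 6.67×10^5, f = 0.01542, h_f = 2.39 m ≈ 2.56 m ✓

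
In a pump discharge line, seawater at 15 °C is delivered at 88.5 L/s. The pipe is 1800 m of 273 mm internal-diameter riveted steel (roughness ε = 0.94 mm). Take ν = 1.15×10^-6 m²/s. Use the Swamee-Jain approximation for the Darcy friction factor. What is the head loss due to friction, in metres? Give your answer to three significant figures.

V = 4Q/(πD²) = 4·0.0885/(π·0.273²) = 1.512 m/s
Re = VD/ν = 1.512·0.273/1.15×10^-6 = 3.59×10^5 → turbulent
ε/D = 0.94/273 = 0.00344
Swamee-Jain: f = 0.02768
h_f = f(L/D)V²/(2g) = 0.02768·(1800/0.273)·1.512²/(2·9.81) = 21.26 m

h_f ≈ 21.3 m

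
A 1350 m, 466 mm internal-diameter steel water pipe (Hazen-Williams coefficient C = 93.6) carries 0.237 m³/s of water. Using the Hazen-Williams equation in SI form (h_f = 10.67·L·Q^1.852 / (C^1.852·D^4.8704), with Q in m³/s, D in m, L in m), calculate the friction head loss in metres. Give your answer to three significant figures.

h_f = 10.67·1350·0.237^1.852 / (93.6^1.852·0.466^4.8704) = 9.222 m

h_f ≈ 9.22 m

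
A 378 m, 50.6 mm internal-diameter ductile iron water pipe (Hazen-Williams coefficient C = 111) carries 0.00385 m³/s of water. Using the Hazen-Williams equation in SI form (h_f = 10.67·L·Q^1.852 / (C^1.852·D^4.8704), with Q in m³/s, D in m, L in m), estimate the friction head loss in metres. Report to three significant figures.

h_f ≈ 45.4 m

h_f = 10.67·378·0.00385^1.852 / (111^1.852·0.0506^4.8704) = 45.43 m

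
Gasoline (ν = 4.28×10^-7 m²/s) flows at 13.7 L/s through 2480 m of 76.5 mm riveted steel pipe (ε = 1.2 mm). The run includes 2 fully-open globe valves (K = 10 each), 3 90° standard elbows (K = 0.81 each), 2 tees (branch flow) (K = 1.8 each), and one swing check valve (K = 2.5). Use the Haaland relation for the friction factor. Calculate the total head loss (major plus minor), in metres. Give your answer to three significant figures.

H_L ≈ 667 m

V = 4Q/(πD²) = 2.981 m/s; V²/2g = 0.4528 m
Re = 5.33×10^5, ε/D = 0.0157 → f = 0.04458 (Haaland)
Major: h_f = f(L/D)·V²/2g = 0.04458·32418·0.4528 = 654.4 m
Minor: ΣK = 28.5; h_m = ΣK·V²/2g = 12.92 m
Total H_L = 654.4 + 12.92 = 667.3 m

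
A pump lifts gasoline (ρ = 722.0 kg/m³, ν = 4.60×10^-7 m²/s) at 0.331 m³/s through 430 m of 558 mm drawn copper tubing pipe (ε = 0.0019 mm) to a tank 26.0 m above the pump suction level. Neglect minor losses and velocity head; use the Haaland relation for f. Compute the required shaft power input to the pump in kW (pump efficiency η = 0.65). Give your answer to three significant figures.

V = 4Q/(πD²) = 1.354 m/s; Re = 1.64×10^6; ε/D = 3.41×10^-6; f = 0.01076
h_f = f(L/D)V²/2g = 0.7741 m
Total head H = z + h_f = 26.0 + 0.7741 = 26.77 m
P_hyd = ρgQH = 722.0·9.81·0.331·26.77 = 62.77 kW
P_shaft = P_hyd/η = 62.77/0.65 = 96.57 kW

P_shaft ≈ 96.6 kW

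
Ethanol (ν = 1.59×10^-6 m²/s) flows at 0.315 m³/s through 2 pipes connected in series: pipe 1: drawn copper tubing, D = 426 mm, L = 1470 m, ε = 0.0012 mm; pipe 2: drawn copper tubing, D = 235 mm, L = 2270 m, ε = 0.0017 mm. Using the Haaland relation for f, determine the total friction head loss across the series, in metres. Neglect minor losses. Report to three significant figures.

H ≈ 312 m

Pipe 1: V = 2.210 m/s, Re = 5.92×10^5, ε/D = 2.82×10^-6, f = 0.01271, h_1 = f(L/D)V²/2g = 10.92 m
Pipe 2: V = 7.262 m/s, Re = 1.07×10^6, ε/D = 7.23×10^-6, f = 0.01158, h_2 = f(L/D)V²/2g = 300.8 m
Series → Q common, losses add: H = Σh = 311.7 m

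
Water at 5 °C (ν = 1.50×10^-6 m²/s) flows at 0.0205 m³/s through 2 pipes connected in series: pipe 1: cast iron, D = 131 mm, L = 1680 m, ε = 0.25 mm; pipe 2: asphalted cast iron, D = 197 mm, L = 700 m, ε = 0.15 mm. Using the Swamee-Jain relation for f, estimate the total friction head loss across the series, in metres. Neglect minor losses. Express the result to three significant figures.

H ≈ 39.1 m

Pipe 1: V = 1.521 m/s, Re = 1.33×10^5, ε/D = 0.00191, f = 0.02468, h_1 = f(L/D)V²/2g = 37.32 m
Pipe 2: V = 0.6726 m/s, Re = 8.83×10^4, ε/D = 7.61×10^-4, f = 0.02177, h_2 = f(L/D)V²/2g = 1.784 m
Series → Q common, losses add: H = Σh = 39.10 m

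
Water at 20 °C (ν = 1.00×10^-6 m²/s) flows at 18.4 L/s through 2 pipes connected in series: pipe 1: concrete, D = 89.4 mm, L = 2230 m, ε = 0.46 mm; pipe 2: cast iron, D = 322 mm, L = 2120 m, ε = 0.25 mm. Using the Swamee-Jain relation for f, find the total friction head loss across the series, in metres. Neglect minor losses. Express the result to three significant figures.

H ≈ 341 m

Pipe 1: V = 2.931 m/s, Re = 2.62×10^5, ε/D = 0.00515, f = 0.03114, h_1 = f(L/D)V²/2g = 340.1 m
Pipe 2: V = 0.2260 m/s, Re = 7.28×10^4, ε/D = 7.76×10^-4, f = 0.02234, h_2 = f(L/D)V²/2g = 0.3827 m
Series → Q common, losses add: H = Σh = 340.5 m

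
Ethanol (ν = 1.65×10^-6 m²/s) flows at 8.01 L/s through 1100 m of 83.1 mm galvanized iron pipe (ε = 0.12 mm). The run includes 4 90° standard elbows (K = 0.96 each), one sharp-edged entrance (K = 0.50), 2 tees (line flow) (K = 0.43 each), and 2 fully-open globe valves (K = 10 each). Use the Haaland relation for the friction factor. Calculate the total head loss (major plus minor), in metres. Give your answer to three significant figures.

V = 4Q/(πD²) = 1.477 m/s; V²/2g = 0.1112 m
Re = 7.44×10^4, ε/D = 0.00144 → f = 0.02396 (Haaland)
Major: h_f = f(L/D)·V²/2g = 0.02396·13237·0.1112 = 35.25 m
Minor: ΣK = 25.2; h_m = ΣK·V²/2g = 2.801 m
Total H_L = 35.25 + 2.801 = 38.05 m

H_L ≈ 38.1 m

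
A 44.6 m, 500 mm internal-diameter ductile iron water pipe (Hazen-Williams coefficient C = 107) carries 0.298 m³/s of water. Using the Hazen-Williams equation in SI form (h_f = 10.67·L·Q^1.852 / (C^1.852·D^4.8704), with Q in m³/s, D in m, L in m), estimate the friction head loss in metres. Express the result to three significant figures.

h_f = 10.67·44.6·0.298^1.852 / (107^1.852·0.500^4.8704) = 0.2579 m

h_f ≈ 0.258 m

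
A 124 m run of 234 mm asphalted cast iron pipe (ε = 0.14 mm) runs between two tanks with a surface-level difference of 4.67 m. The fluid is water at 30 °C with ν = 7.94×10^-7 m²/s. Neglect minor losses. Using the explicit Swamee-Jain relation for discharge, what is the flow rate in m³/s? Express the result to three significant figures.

Q ≈ 0.134 m³/s

Swamee-Jain (Type II): Q = -0.965·√(gD⁵h_f/L)·ln[ε/(3.7D) + √(3.17ν²L/(gD³h_f))]
√(gD⁵h_f/L) = √(9.81·0.234⁵·4.67/124) = 0.01610
ε/(3.7D) = 1.62×10^-4; √(3.17ν²L/(gD³h_f)) = 2.05×10^-5
Q = -0.965·0.01610·ln(1.822×10^-4) = 0.1338 m³/s
Check: V = 3.11 m/s, Re = 9.17×10^5, f = 0.01797, h_f = 4.70 m ≈ 4.67 m ✓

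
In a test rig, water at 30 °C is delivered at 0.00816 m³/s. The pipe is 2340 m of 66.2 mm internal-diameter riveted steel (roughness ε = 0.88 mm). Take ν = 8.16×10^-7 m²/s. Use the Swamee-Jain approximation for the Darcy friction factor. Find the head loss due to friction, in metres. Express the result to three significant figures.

h_f ≈ 428 m

V = 4Q/(πD²) = 4·0.00816/(π·0.0662²) = 2.371 m/s
Re = VD/ν = 2.371·0.0662/8.16×10^-7 = 1.92×10^5 → turbulent
ε/D = 0.88/66.2 = 0.0133
Swamee-Jain: f = 0.04225
h_f = f(L/D)V²/(2g) = 0.04225·(2340/0.0662)·2.371²/(2·9.81) = 427.8 m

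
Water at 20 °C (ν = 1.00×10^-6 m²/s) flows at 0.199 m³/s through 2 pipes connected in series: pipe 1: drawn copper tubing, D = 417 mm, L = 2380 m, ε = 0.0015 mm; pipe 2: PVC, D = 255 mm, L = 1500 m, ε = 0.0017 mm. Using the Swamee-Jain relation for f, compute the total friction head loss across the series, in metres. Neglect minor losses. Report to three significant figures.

Pipe 1: V = 1.457 m/s, Re = 6.08×10^5, ε/D = 3.60×10^-6, f = 0.01271, h_1 = f(L/D)V²/2g = 7.851 m
Pipe 2: V = 3.897 m/s, Re = 9.94×10^5, ε/D = 6.67×10^-6, f = 0.01178, h_2 = f(L/D)V²/2g = 53.65 m
Series → Q common, losses add: H = Σh = 61.50 m

H ≈ 61.5 m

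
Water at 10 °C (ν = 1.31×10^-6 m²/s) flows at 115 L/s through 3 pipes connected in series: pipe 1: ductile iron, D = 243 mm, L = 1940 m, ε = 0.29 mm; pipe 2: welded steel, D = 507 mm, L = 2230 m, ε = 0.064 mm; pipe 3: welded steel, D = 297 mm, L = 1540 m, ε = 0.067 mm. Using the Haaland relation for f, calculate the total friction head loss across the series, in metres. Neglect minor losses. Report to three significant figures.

Pipe 1: V = 2.480 m/s, Re = 4.60×10^5, ε/D = 0.00119, f = 0.02105, h_1 = f(L/D)V²/2g = 52.67 m
Pipe 2: V = 0.5696 m/s, Re = 2.20×10^5, ε/D = 1.26×10^-4, f = 0.01614, h_2 = f(L/D)V²/2g = 1.174 m
Pipe 3: V = 1.660 m/s, Re = 3.76×10^5, ε/D = 2.26×10^-4, f = 0.01590, h_3 = f(L/D)V²/2g = 11.58 m
Series → Q common, losses add: H = Σh = 65.42 m

H ≈ 65.4 m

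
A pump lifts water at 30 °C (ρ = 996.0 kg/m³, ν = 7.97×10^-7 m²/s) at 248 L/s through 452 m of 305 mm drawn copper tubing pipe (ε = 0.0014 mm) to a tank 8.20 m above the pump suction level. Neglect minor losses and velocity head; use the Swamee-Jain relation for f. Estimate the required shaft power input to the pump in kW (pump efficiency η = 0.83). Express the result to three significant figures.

V = 4Q/(πD²) = 3.394 m/s; Re = 1.30×10^6; ε/D = 4.59×10^-6; f = 0.01125
h_f = f(L/D)V²/2g = 9.789 m
Total head H = z + h_f = 8.20 + 9.789 = 17.99 m
P_hyd = ρgQH = 996.0·9.81·0.248·17.99 = 43.59 kW
P_shaft = P_hyd/η = 43.59/0.83 = 52.52 kW

P_shaft ≈ 52.5 kW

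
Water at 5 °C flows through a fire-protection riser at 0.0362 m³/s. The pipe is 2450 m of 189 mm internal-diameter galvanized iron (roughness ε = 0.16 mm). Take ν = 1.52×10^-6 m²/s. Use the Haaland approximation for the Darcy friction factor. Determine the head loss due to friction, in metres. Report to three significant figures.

V = 4Q/(πD²) = 4·0.0362/(π·0.189²) = 1.290 m/s
Re = VD/ν = 1.290·0.189/1.52×10^-6 = 1.60×10^5 → turbulent
ε/D = 0.16/189 = 8.47×10^-4
Haaland: f = 0.02058
h_f = f(L/D)V²/(2g) = 0.02058·(2450/0.189)·1.290²/(2·9.81) = 22.63 m

h_f ≈ 22.6 m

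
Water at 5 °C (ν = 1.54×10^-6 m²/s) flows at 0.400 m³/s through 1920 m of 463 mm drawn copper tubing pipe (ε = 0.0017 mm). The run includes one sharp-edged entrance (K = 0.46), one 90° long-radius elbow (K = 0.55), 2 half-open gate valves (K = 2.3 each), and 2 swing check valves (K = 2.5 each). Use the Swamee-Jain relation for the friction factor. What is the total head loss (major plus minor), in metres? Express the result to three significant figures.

H_L ≈ 17.8 m

V = 4Q/(πD²) = 2.376 m/s; V²/2g = 0.2877 m
Re = 7.14×10^5, ε/D = 3.67×10^-6 → f = 0.01237 (Swamee-Jain)
Major: h_f = f(L/D)·V²/2g = 0.01237·4147·0.2877 = 14.76 m
Minor: ΣK = 10.6; h_m = ΣK·V²/2g = 3.052 m
Total H_L = 14.76 + 3.052 = 17.81 m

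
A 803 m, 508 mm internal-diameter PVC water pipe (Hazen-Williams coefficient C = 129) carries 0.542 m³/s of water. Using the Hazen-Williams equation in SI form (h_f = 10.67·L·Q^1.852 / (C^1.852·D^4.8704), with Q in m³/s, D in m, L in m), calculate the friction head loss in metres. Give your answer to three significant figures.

h_f = 10.67·803·0.542^1.852 / (129^1.852·0.508^4.8704) = 9.204 m

h_f ≈ 9.20 m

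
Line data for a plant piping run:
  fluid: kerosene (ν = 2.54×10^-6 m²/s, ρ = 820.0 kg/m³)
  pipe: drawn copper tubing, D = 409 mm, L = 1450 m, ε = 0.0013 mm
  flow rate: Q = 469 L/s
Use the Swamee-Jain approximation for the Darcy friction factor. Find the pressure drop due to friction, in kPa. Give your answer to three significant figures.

Δp ≈ 238 kPa

V = 4Q/(πD²) = 4·0.469/(π·0.409²) = 3.570 m/s
Re = VD/ν = 3.570·0.409/2.54×10^-6 = 5.75×10^5 → turbulent
ε/D = 0.0013/409 = 3.18×10^-6
Swamee-Jain: f = 0.01283
h_f = f(L/D)V²/(2g) = 0.01283·(1450/0.409)·3.570²/(2·9.81) = 29.53 m
Δp = ρg·h_f = 820.0·9.81·29.53 = 237.6 kPa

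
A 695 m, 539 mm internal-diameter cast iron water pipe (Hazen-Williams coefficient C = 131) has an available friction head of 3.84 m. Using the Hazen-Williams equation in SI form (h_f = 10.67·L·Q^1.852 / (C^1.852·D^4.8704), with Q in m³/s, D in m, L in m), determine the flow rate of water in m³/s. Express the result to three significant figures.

Q ≈ 0.434 m³/s

Rearranging: Q = [h_f·C^1.852·D^4.8704 / (10.67·L)]^(1/1.852)
Q = [3.84·131^1.852·0.539^4.8704 / (10.67·695)]^0.540 = 0.4337 m³/s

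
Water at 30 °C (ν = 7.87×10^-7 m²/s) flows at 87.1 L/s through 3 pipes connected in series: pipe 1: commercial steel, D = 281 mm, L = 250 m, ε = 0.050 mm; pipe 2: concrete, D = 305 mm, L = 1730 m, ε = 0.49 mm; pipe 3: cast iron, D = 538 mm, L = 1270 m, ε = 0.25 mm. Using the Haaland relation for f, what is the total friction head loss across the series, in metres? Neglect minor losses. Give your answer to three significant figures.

Pipe 1: V = 1.404 m/s, Re = 5.01×10^5, ε/D = 1.78×10^-4, f = 0.01508, h_1 = f(L/D)V²/2g = 1.348 m
Pipe 2: V = 1.192 m/s, Re = 4.62×10^5, ε/D = 0.00161, f = 0.02256, h_2 = f(L/D)V²/2g = 9.271 m
Pipe 3: V = 0.3831 m/s, Re = 2.62×10^5, ε/D = 4.65×10^-4, f = 0.01804, h_3 = f(L/D)V²/2g = 0.3187 m
Series → Q common, losses add: H = Σh = 10.94 m

H ≈ 10.9 m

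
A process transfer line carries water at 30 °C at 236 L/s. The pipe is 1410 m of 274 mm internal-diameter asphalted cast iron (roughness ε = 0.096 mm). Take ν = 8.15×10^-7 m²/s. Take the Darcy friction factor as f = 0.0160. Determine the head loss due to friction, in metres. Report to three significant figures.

V = 4Q/(πD²) = 4·0.236/(π·0.274²) = 4.002 m/s
h_f = f(L/D)V²/(2g) = 0.01600·(1410/0.274)·4.002²/(2·9.81) = 67.23 m

h_f ≈ 67.2 m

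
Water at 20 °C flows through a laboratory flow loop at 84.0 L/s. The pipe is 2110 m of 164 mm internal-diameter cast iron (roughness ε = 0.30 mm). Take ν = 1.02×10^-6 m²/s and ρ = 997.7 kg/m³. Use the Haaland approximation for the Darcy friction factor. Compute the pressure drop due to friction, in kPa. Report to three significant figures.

Δp ≈ 2350 kPa

V = 4Q/(πD²) = 4·0.0840/(π·0.164²) = 3.977 m/s
Re = VD/ν = 3.977·0.164/1.02×10^-6 = 6.39×10^5 → turbulent
ε/D = 0.30/164 = 0.00183
Haaland: f = 0.02319
h_f = f(L/D)V²/(2g) = 0.02319·(2110/0.164)·3.977²/(2·9.81) = 240.5 m
Δp = ρg·h_f = 997.7·9.81·240.5 = 2353 kPa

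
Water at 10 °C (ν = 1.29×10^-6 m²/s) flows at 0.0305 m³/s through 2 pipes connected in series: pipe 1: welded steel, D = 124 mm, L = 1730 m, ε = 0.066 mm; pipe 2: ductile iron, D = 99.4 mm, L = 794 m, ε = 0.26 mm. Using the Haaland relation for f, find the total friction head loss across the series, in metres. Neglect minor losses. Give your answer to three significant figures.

H ≈ 245 m

Pipe 1: V = 2.526 m/s, Re = 2.43×10^5, ε/D = 5.32×10^-4, f = 0.01852, h_1 = f(L/D)V²/2g = 84.01 m
Pipe 2: V = 3.930 m/s, Re = 3.03×10^5, ε/D = 0.00262, f = 0.02567, h_2 = f(L/D)V²/2g = 161.5 m
Series → Q common, losses add: H = Σh = 245.5 m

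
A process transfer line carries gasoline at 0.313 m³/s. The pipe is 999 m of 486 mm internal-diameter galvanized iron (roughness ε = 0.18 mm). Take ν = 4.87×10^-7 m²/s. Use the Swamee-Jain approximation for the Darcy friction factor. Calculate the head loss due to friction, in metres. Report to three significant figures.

V = 4Q/(πD²) = 4·0.313/(π·0.486²) = 1.687 m/s
Re = VD/ν = 1.687·0.486/4.87×10^-7 = 1.68×10^6 → turbulent
ε/D = 0.18/486 = 3.70×10^-4
Swamee-Jain: f = 0.01609
h_f = f(L/D)V²/(2g) = 0.01609·(999/0.486)·1.687²/(2·9.81) = 4.799 m

h_f ≈ 4.80 m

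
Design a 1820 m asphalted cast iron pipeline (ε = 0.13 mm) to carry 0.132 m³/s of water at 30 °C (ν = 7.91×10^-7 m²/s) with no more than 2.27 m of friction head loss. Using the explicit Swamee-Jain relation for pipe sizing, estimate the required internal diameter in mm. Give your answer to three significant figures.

Swamee-Jain (Type III): D = 0.66·[ε^1.25·(LQ²/(gh_f))^4.75 + ν·Q^9.4·(L/(gh_f))^5.2]^0.04
LQ²/(gh_f) = 1.424; L/(gh_f) = 81.73
Term 1 = ε^1.25·(…)^4.75 = 7.44×10^-5; Term 2 = ν·Q^9.4·(…)^5.2 = 3.77×10^-5
D = 0.66·(7.44×10^-5 + 3.77×10^-5)^0.04 = 0.4587 m = 459 mm
Check: V = 0.799 m/s, Re = 4.63×10^5, f = 0.01633, h_f = 2.11 m ≈ 2.27 m ✓

D ≈ 459 mm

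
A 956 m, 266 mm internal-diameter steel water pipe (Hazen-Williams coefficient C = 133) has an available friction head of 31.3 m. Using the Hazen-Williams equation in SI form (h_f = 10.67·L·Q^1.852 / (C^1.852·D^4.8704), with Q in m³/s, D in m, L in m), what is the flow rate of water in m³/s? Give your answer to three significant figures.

Rearranging: Q = [h_f·C^1.852·D^4.8704 / (10.67·L)]^(1/1.852)
Q = [31.3·133^1.852·0.266^4.8704 / (10.67·956)]^0.540 = 0.1797 m³/s

Q ≈ 0.180 m³/s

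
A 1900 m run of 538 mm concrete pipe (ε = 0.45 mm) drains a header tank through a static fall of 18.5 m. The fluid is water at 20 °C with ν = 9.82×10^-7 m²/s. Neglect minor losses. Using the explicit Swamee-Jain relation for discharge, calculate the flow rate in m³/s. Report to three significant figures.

Swamee-Jain (Type II): Q = -0.965·√(gD⁵h_f/L)·ln[ε/(3.7D) + √(3.17ν²L/(gD³h_f))]
√(gD⁵h_f/L) = √(9.81·0.538⁵·18.5/1900) = 0.06561
ε/(3.7D) = 2.26×10^-4; √(3.17ν²L/(gD³h_f)) = 1.43×10^-5
Q = -0.965·0.06561·ln(2.404×10^-4) = 0.5276 m³/s
Check: V = 2.32 m/s, Re = 1.27×10^6, f = 0.01916, h_f = 18.6 m ≈ 18.5 m ✓

Q ≈ 0.528 m³/s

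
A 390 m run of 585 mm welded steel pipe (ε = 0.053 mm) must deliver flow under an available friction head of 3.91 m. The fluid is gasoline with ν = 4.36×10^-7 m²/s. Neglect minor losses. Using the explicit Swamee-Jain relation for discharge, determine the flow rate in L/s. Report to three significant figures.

Q ≈ 825 L/s

Swamee-Jain (Type II): Q = -0.965·√(gD⁵h_f/L)·ln[ε/(3.7D) + √(3.17ν²L/(gD³h_f))]
√(gD⁵h_f/L) = √(9.81·0.585⁵·3.91/390) = 0.08209
ε/(3.7D) = 2.45×10^-5; √(3.17ν²L/(gD³h_f)) = 5.53×10^-6
Q = -0.965·0.08209·ln(3.002×10^-5) = 0.8249 m³/s
Check: V = 3.07 m/s, Re = 4.12×10^6, f = 0.01229, h_f = 3.93 m ≈ 3.91 m ✓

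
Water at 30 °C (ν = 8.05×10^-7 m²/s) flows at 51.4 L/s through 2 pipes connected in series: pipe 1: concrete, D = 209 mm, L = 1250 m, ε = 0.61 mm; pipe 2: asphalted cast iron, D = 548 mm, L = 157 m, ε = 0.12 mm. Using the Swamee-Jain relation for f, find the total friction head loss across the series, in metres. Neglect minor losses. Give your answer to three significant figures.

Pipe 1: V = 1.498 m/s, Re = 3.89×10^5, ε/D = 0.00292, f = 0.02645, h_1 = f(L/D)V²/2g = 18.10 m
Pipe 2: V = 0.2179 m/s, Re = 1.48×10^5, ε/D = 2.19×10^-4, f = 0.01797, h_2 = f(L/D)V²/2g = 0.01247 m
Series → Q common, losses add: H = Σh = 18.11 m

H ≈ 18.1 m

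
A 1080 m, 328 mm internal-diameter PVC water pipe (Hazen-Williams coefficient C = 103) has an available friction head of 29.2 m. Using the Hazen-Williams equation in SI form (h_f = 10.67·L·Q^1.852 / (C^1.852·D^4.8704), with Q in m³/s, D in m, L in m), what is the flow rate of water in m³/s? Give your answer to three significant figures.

Q ≈ 0.218 m³/s

Rearranging: Q = [h_f·C^1.852·D^4.8704 / (10.67·L)]^(1/1.852)
Q = [29.2·103^1.852·0.328^4.8704 / (10.67·1080)]^0.540 = 0.2177 m³/s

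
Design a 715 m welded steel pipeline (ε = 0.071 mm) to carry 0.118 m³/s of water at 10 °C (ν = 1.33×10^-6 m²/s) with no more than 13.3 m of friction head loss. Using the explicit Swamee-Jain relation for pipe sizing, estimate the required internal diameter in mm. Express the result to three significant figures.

D ≈ 255 mm

Swamee-Jain (Type III): D = 0.66·[ε^1.25·(LQ²/(gh_f))^4.75 + ν·Q^9.4·(L/(gh_f))^5.2]^0.04
LQ²/(gh_f) = 0.07630; L/(gh_f) = 5.480
Term 1 = ε^1.25·(…)^4.75 = 3.21×10^-11; Term 2 = ν·Q^9.4·(…)^5.2 = 1.74×10^-11
D = 0.66·(3.21×10^-11 + 1.74×10^-11)^0.04 = 0.2555 m = 255 mm
Check: V = 2.30 m/s, Re = 4.42×10^5, f = 0.01634, h_f = 12.4 m ≈ 13.3 m ✓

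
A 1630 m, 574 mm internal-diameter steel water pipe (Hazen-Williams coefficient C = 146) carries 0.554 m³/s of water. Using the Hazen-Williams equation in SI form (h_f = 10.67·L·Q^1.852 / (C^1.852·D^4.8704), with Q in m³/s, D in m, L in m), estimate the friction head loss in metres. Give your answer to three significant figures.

h_f ≈ 8.53 m

h_f = 10.67·1630·0.554^1.852 / (146^1.852·0.574^4.8704) = 8.534 m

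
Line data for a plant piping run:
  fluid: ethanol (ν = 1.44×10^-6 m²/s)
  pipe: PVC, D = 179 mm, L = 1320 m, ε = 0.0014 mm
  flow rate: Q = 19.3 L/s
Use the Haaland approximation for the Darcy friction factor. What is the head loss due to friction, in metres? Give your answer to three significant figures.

h_f ≈ 3.99 m

V = 4Q/(πD²) = 4·0.0193/(π·0.179²) = 0.7669 m/s
Re = VD/ν = 0.7669·0.179/1.44×10^-6 = 9.53×10^4 → turbulent
ε/D = 0.0014/179 = 7.82×10^-6
Haaland: f = 0.01803
h_f = f(L/D)V²/(2g) = 0.01803·(1320/0.179)·0.7669²/(2·9.81) = 3.986 m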